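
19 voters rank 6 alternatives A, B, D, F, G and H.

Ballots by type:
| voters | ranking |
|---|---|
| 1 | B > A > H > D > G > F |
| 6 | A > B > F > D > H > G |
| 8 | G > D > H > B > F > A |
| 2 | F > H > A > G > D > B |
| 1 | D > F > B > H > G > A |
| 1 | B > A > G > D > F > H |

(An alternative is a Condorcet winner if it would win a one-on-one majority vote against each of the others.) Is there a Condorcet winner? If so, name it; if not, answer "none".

none

Head-to-head results (19 voters):
A vs B: A is ranked higher on 6+2 = 8 ballots, B on 11. B wins 11–8.
A vs D: 1+6+2+1 = 10 for A, 9 for D — A by 10–9.
A vs F: 8 to 11, F.
A vs G: A preferred on 1+6+2+1 = 10 ballots; A wins 10–9.
A vs H: A is ranked higher on 1+6+1 = 8 ballots, H on 11. H wins 11–8.
B vs D: 8 to 11, D.
B vs F: B preferred on 1+6+8+1 = 16 ballots; B wins 16–3.
B vs G: 1+6+1+1 = 9 for B, 10 for G — G by 10–9.
B vs H: 1+6+1+1 = 9 for B, 10 for H — H by 10–9.
D vs F: 1+8+1+1 = 11 for D, 8 for F — D by 11–8.
D vs G: D is ranked higher on 1+6+1 = 8 ballots, G on 11. G wins 11–8.
D vs H: 16 to 3, D.
F vs G: 6+2+1 = 9 for F, 10 for G — G by 10–9.
F vs H: 10 to 9, F.
G vs H: 8+1 = 9 for G, 10 for H — H by 10–9.
Every alternative loses at least once (A loses to B; B loses to D; D loses to A; F loses to B; G loses to A; H loses to D). The majority relation contains the cycle A → D → B → A, so there is no Condorcet winner.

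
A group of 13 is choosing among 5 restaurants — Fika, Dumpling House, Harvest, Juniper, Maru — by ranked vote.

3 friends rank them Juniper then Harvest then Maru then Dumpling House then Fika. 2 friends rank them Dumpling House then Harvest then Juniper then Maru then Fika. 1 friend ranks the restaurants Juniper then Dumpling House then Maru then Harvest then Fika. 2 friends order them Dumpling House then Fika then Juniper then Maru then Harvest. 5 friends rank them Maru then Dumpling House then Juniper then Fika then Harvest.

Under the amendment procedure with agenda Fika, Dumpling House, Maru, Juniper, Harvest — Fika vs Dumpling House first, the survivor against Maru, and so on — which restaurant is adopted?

Juniper

Round 1: Fika vs Dumpling House — 0–13, Dumpling House advances.
Round 2: Dumpling House vs Maru — 5–8, Maru advances.
Round 3: Maru vs Juniper — 5–8, Juniper advances.
Round 4: Juniper vs Harvest — 11–2, Juniper advances.
The agenda winner is Juniper.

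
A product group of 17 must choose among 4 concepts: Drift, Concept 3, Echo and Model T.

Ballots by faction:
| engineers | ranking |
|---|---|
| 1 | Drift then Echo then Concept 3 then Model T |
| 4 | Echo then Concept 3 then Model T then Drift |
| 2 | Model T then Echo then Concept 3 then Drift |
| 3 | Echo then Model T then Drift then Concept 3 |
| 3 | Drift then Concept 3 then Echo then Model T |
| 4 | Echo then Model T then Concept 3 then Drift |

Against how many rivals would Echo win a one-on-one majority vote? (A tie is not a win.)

Echo against each rival (17 engineers):
Echo vs Drift: 13 to 4, Echo.
Echo vs Concept 3: Echo wins 14–3.
Echo vs Model T: Echo wins 15–2.
Echo beats Drift, Concept 3, Model T — 3 pairwise wins.

3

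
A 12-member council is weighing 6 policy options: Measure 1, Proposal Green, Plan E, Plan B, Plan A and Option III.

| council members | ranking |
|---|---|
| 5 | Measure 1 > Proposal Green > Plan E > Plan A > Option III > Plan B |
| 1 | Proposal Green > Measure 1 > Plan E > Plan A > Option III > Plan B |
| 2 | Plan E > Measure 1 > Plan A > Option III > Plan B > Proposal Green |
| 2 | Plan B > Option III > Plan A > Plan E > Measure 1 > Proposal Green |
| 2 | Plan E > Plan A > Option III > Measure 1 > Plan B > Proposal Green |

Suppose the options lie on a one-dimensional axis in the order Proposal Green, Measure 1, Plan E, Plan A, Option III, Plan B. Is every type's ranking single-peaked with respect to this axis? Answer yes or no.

yes

Axis positions: Proposal Green=1, Measure 1=2, Plan E=3, Plan A=4, Option III=5, Plan B=6.
Type 1 (peak Measure 1 at position 2): ranking walks positions 2-1-3-4-5-6, expanding outward from the peak — single-peaked.
Type 2 (peak Proposal Green at position 1): ranking walks positions 1-2-3-4-5-6, expanding outward from the peak — single-peaked.
Type 3 (peak Plan E at position 3): ranking walks positions 3-2-4-5-6-1, expanding outward from the peak — single-peaked.
Type 4 (peak Plan B at position 6): ranking walks positions 6-5-4-3-2-1, expanding outward from the peak — single-peaked.
Type 5 (peak Plan E at position 3): ranking walks positions 3-4-5-2-6-1, expanding outward from the peak — single-peaked.
Every ranking is single-peaked on this axis.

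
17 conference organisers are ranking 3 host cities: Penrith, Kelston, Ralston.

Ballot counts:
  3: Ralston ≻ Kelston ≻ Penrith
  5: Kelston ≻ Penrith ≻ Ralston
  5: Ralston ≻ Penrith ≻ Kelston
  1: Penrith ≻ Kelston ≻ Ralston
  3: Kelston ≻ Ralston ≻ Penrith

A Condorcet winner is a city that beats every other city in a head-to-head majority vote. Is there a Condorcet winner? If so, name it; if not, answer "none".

Check each pair by majority over 17 ballots:
Penrith vs Kelston: 5+1 = 6 for Penrith, 11 for Kelston — Kelston by 11–6.
Penrith vs Ralston: Ralston wins 11–6.
Kelston vs Ralston: Kelston, 9–8.
Kelston defeats every rival head-to-head and is the Condorcet winner.

Kelston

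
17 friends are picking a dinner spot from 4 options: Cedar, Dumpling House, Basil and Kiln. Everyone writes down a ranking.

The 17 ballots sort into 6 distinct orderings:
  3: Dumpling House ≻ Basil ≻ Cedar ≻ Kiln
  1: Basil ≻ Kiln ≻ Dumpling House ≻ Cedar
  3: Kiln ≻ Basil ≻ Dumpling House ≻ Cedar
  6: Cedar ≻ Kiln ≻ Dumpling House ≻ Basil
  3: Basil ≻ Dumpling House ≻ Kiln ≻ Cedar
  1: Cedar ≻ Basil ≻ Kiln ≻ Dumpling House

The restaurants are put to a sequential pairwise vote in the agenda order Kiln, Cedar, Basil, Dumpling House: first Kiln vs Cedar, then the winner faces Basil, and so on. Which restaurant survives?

Round 1: Kiln vs Cedar — 7–10, Cedar advances.
Round 2: Cedar vs Basil — 7–10, Basil advances.
Round 3: Basil vs Dumpling House — 8–9, Dumpling House advances.
The agenda winner is Dumpling House.

Dumpling House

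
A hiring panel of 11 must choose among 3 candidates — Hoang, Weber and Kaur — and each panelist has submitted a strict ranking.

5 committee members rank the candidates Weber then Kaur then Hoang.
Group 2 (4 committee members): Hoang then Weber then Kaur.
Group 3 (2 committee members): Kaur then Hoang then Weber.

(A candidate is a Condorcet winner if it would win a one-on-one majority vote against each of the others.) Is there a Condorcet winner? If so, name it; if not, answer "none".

none

Head-to-head results (11 committee members):
Hoang vs Weber: Hoang, 6–5.
Hoang vs Kaur: Kaur, 7–4.
Weber–Kaur: Weber 9–2.
Every candidate loses at least once (Hoang loses to Kaur; Weber loses to Hoang; Kaur loses to Weber). The majority relation contains the cycle Hoang beats Weber beats Kaur beats Hoang, so there is no Condorcet winner.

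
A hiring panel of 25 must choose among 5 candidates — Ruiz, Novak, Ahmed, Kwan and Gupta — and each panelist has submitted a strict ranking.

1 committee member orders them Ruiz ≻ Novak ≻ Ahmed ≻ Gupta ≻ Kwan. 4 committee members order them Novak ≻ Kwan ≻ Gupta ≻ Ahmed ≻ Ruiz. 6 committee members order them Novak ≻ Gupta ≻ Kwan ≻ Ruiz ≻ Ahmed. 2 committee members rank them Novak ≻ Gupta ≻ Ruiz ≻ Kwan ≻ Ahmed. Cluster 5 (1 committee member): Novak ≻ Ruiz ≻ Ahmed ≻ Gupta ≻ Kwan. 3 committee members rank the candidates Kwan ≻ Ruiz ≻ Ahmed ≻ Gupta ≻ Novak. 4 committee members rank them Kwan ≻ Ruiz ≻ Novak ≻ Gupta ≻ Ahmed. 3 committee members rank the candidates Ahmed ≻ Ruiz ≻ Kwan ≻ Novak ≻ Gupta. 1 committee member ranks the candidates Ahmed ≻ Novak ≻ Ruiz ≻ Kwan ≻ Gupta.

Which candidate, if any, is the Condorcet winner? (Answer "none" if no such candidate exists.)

Check each pair by majority over 25 ballots:
Ruiz vs Novak: 11 to 14, Novak.
Ruiz vs Ahmed: Ruiz preferred on 1+6+2+1+3+4 = 17 ballots; Ruiz wins 17–8.
Ruiz vs Kwan: Ruiz preferred on 1+2+1+3+1 = 8 ballots; Kwan wins 17–8.
Ruiz vs Gupta: Ruiz is ranked higher on 1+1+3+4+3+1 = 13 ballots, Gupta on 12. Ruiz wins 13–12.
Novak vs Ahmed: 1+4+6+2+1+4 = 18 for Novak, 7 for Ahmed — Novak by 18–7.
Novak vs Kwan: 15 to 10, Novak.
Novak vs Gupta: 22 for Novak, 3 for Gupta — Novak by 22–3.
Ahmed vs Kwan: 1+1+3+1 = 6 for Ahmed, 19 for Kwan — Kwan by 19–6.
Ahmed vs Gupta: 9 to 16, Gupta.
Kwan vs Gupta: 4+3+4+3+1 = 15 for Kwan, 10 for Gupta — Kwan by 15–10.
Only Novak has no losses; Novak is the Condorcet winner.

Novak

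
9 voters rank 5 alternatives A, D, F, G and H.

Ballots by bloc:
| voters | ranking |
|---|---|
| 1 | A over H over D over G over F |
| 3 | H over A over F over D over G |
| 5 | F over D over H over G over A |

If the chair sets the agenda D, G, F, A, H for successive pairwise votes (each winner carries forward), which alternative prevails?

F

Round 1: D vs G — 9–0, D advances.
Round 2: D vs F — 1–8, F advances.
Round 3: F vs A — 5–4, F advances.
Round 4: F vs H — 5–4, F advances.
The agenda winner is F.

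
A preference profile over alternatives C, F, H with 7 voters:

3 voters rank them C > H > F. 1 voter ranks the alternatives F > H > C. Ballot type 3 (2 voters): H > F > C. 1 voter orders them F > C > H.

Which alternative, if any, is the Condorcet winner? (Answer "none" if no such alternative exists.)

Head-to-head results (7 voters):
C vs F: 3 to 4, F.
C vs H: C wins 4–3.
F vs H: H, 5–2.
Each alternative drops at least one matchup (C loses to F; F loses to H; H loses to C); the cycle C → H → F → C rules out a Condorcet winner.

none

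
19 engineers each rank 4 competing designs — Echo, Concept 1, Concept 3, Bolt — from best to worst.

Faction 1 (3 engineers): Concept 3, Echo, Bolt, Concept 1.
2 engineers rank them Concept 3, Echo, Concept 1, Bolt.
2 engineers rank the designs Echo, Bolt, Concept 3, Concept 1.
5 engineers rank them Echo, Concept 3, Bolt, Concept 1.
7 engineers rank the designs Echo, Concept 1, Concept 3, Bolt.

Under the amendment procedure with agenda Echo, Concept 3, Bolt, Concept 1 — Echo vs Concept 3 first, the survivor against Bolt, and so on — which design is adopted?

Round 1: Echo vs Concept 3 — 14–5, Echo advances.
Round 2: Echo vs Bolt — 19–0, Echo advances.
Round 3: Echo vs Concept 1 — 19–0, Echo advances.
Echo survives the agenda.

Echo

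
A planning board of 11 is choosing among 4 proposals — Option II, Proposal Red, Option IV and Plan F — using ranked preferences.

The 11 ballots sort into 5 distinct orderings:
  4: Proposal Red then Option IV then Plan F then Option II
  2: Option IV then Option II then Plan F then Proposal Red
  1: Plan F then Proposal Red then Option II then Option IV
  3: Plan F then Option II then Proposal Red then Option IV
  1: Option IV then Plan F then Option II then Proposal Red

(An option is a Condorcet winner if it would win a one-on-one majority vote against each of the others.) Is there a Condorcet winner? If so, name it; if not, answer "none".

none

Check each pair by majority over 11 ballots:
Option II vs Proposal Red: Option II wins 6–5.
Option II–Option IV: Option IV 7–4.
Option II vs Plan F: 2 for Option II, 9 for Plan F — Plan F by 9–2.
Proposal Red–Option IV: Proposal Red 8–3.
Proposal Red–Plan F: Plan F 7–4.
Option IV–Plan F: Option IV 7–4.
No option is unbeaten: Option II loses to Option IV; Proposal Red loses to Option II; Option IV loses to Proposal Red; Plan F loses to Option IV. In particular Option II beats Proposal Red beats Option IV beats Option II is a majority cycle — no Condorcet winner exists.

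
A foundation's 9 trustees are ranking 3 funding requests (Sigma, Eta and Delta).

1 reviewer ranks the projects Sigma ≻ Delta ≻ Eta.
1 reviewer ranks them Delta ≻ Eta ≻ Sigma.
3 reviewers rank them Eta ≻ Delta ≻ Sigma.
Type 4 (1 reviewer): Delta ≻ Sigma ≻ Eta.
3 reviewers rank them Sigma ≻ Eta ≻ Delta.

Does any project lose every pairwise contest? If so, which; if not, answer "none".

Head-to-head results (9 reviewers):
Sigma vs Eta: Sigma is ranked higher on 1+1+3 = 5 ballots, Eta on 4. Sigma wins 5–4.
Sigma vs Delta: Sigma preferred on 1+3 = 4 ballots; Delta wins 5–4.
Eta vs Delta: Eta is ranked higher on 3+3 = 6 ballots, Delta on 3. Eta wins 6–3.
Each project has at least one pairwise win (Sigma beats Eta; Eta beats Delta; Delta beats Sigma) — no Condorcet loser.

none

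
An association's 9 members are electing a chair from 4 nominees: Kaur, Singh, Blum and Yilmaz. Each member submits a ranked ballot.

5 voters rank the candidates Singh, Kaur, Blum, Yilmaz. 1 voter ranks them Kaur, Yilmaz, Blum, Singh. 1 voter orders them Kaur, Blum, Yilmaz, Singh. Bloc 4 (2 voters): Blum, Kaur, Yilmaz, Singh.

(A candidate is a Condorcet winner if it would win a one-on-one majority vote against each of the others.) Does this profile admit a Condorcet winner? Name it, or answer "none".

Check each pair by majority over 9 ballots:
Kaur–Singh: Singh 5–4.
Kaur vs Blum: Kaur wins 7–2.
Kaur vs Yilmaz: Kaur wins 9–0.
Singh vs Blum: Singh, 5–4.
Singh vs Yilmaz: Singh, 5–4.
Blum vs Yilmaz: Blum, 8–1.
Singh wins every pairwise contest, so Singh is the Condorcet winner.

Singh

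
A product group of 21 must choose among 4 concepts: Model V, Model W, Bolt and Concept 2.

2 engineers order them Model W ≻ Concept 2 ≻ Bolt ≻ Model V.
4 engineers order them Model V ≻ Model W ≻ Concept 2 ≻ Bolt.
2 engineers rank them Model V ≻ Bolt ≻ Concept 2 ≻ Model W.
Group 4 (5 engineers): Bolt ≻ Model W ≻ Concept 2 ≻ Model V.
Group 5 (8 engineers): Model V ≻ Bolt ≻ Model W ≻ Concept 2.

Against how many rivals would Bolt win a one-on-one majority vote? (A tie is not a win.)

Bolt against each rival (21 engineers):
Bolt vs Model V: Model V wins 14–7.
Bolt vs Model W: 2+5+8 = 15 for Bolt, 6 for Model W — Bolt by 15–6.
Bolt vs Concept 2: 2+5+8 = 15 for Bolt, 6 for Concept 2 — Bolt by 15–6.
Bolt beats Model W, Concept 2; loses to Model V — 2 pairwise wins.

2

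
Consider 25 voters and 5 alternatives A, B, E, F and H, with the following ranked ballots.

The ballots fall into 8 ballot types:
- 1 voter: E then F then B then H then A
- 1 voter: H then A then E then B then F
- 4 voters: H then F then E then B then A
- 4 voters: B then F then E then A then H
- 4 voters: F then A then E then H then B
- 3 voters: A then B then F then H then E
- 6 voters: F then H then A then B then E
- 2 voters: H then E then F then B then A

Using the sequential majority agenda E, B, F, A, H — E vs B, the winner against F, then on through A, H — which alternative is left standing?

Round 1: E vs B — 12–13, B advances.
Round 2: B vs F — 8–17, F advances.
Round 3: F vs A — 21–4, F advances.
Round 4: F vs H — 18–7, F advances.
The agenda winner is F.

F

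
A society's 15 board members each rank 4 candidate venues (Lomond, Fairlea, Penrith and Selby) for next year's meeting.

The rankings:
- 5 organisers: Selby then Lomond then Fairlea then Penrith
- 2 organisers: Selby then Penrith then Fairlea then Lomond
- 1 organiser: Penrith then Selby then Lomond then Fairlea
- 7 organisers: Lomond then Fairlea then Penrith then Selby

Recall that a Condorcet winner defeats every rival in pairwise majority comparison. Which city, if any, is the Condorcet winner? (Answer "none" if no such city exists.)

none

Check each pair by majority over 15 ballots:
Lomond vs Fairlea: 5+1+7 = 13 for Lomond, 2 for Fairlea — Lomond by 13–2.
Lomond vs Penrith: Lomond is ranked higher on 5+7 = 12 ballots, Penrith on 3. Lomond wins 12–3.
Lomond vs Selby: Lomond preferred on 7 ballots; Selby wins 8–7.
Fairlea vs Penrith: Fairlea preferred on 5+7 = 12 ballots; Fairlea wins 12–3.
Fairlea vs Selby: 7 for Fairlea, 8 for Selby — Selby by 8–7.
Penrith vs Selby: 8 to 7, Penrith.
Each city drops at least one matchup (Lomond loses to Selby; Fairlea loses to Lomond; Penrith loses to Lomond; Selby loses to Penrith); the cycle Lomond > Penrith > Selby > Lomond rules out a Condorcet winner.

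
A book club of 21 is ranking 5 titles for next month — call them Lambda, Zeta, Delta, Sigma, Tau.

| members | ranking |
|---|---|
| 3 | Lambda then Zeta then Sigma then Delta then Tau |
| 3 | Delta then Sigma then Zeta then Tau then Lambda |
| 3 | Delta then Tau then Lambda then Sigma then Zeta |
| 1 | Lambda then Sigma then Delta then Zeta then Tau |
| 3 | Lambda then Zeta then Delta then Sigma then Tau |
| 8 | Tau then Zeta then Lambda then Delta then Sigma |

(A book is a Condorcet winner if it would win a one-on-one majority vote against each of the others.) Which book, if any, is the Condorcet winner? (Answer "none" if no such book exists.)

Head-to-head results (21 members):
Lambda–Zeta: Zeta 11–10.
Lambda vs Delta: Lambda, 15–6.
Lambda vs Sigma: Lambda wins 18–3.
Lambda vs Tau: Tau wins 14–7.
Zeta vs Delta: Zeta, 14–7.
Zeta vs Sigma: Zeta, 14–7.
Zeta vs Tau: Tau wins 11–10.
Delta–Sigma: Delta 17–4.
Delta vs Tau: Delta wins 13–8.
Sigma vs Tau: Tau wins 11–10.
Each book drops at least one matchup (Lambda loses to Zeta; Zeta loses to Tau; Delta loses to Lambda; Sigma loses to Lambda; Tau loses to Delta); the cycle Lambda beats Delta beats Tau beats Lambda rules out a Condorcet winner.

none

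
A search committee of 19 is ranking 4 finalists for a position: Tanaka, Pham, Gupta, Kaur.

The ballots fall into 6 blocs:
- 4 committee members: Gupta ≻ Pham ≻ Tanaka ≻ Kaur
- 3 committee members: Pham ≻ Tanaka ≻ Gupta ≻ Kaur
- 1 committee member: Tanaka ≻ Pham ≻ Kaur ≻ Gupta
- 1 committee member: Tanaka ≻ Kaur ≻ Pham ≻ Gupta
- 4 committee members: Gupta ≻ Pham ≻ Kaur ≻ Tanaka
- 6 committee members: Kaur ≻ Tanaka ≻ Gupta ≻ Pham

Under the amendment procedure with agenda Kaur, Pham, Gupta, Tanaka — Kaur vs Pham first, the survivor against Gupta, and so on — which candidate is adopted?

Tanaka

Round 1: Kaur vs Pham — 7–12, Pham advances.
Round 2: Pham vs Gupta — 5–14, Gupta advances.
Round 3: Gupta vs Tanaka — 8–11, Tanaka advances.
Tanaka survives the agenda.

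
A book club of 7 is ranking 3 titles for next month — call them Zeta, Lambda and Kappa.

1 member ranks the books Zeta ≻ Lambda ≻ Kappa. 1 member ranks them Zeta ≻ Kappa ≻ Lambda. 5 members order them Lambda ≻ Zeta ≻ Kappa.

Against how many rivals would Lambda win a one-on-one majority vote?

2

Lambda against each rival (7 members):
Lambda vs Zeta: 5 for Lambda, 2 for Zeta — Lambda by 5–2.
Lambda vs Kappa: 6 to 1, Lambda.
Lambda beats Zeta, Kappa — 2 pairwise wins.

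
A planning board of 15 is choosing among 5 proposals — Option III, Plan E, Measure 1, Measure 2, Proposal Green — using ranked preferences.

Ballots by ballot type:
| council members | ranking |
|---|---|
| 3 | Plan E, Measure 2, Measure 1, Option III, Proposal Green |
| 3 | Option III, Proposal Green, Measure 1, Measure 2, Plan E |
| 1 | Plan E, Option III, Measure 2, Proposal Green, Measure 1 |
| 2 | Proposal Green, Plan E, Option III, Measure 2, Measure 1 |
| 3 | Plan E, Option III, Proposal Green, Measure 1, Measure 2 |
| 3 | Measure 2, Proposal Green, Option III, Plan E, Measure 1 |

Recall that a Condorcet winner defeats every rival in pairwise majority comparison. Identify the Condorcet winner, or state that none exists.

Check each pair by majority over 15 ballots:
Option III vs Plan E: Option III is ranked higher on 3+3 = 6 ballots, Plan E on 9. Plan E wins 9–6.
Option III vs Measure 1: 3+1+2+3+3 = 12 for Option III, 3 for Measure 1 — Option III by 12–3.
Option III vs Measure 2: 3+1+2+3 = 9 for Option III, 6 for Measure 2 — Option III by 9–6.
Option III vs Proposal Green: 10 to 5, Option III.
Plan E vs Measure 1: 3+1+2+3+3 = 12 for Plan E, 3 for Measure 1 — Plan E by 12–3.
Plan E vs Measure 2: Plan E preferred on 3+1+2+3 = 9 ballots; Plan E wins 9–6.
Plan E vs Proposal Green: Plan E is ranked higher on 3+1+3 = 7 ballots, Proposal Green on 8. Proposal Green wins 8–7.
Measure 1 vs Measure 2: Measure 1 is ranked higher on 3+3 = 6 ballots, Measure 2 on 9. Measure 2 wins 9–6.
Measure 1 vs Proposal Green: 3 to 12, Proposal Green.
Measure 2 vs Proposal Green: Measure 2 preferred on 3+1+3 = 7 ballots; Proposal Green wins 8–7.
Every option loses at least once (Option III loses to Plan E; Plan E loses to Proposal Green; Measure 1 loses to Option III; Measure 2 loses to Option III; Proposal Green loses to Option III). The majority relation contains the cycle Option III > Proposal Green > Plan E > Option III, so there is no Condorcet winner.

none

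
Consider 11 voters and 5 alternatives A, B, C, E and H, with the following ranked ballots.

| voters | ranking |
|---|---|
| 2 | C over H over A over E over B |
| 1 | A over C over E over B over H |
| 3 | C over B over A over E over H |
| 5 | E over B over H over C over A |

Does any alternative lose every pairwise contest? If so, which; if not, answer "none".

Head-to-head results (11 voters):
A vs B: B, 8–3.
A vs C: A preferred on 1 ballot; C wins 10–1.
A vs E: 2+1+3 = 6 for A, 5 for E — A by 6–5.
A vs H: A preferred on 1+3 = 4 ballots; H wins 7–4.
B–C: C 6–5.
B–E: E 8–3.
B vs H: B, 9–2.
C–E: C 6–5.
C vs H: C preferred on 2+1+3 = 6 ballots; C wins 6–5.
E vs H: 1+3+5 = 9 for E, 2 for H — E by 9–2.
Each alternative has at least one pairwise win (A beats E; B beats A; C beats A; E beats B; H beats A) — no Condorcet loser.

none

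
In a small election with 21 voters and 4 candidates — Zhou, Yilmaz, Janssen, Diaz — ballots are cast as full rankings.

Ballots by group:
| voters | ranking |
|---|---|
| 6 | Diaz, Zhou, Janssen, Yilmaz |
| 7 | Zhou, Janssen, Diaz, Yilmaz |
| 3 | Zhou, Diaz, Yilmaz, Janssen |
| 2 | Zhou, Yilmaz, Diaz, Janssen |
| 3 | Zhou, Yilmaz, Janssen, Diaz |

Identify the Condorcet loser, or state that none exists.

Yilmaz

Pairwise majorities:
Zhou–Yilmaz: Zhou 21–0.
Zhou vs Janssen: Zhou preferred on 6+7+3+2+3 = 21 ballots; Zhou wins 21–0.
Zhou–Diaz: Zhou 15–6.
Yilmaz vs Janssen: 8 to 13, Janssen.
Yilmaz vs Diaz: 5 to 16, Diaz.
Janssen vs Diaz: Janssen is ranked higher on 7+3 = 10 ballots, Diaz on 11. Diaz wins 11–10.
Yilmaz is beaten in every head-to-head and is the Condorcet loser.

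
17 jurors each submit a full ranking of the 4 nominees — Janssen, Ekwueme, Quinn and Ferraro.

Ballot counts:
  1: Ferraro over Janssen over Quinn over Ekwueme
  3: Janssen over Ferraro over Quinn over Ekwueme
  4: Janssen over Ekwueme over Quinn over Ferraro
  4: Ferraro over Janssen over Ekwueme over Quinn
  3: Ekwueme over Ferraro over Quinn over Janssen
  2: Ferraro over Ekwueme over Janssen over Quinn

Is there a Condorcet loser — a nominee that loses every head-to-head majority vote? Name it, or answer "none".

Quinn

Pairwise majorities:
Janssen–Ekwueme: Janssen 12–5.
Janssen vs Quinn: 1+3+4+4+2 = 14 for Janssen, 3 for Quinn — Janssen by 14–3.
Janssen–Ferraro: Ferraro 10–7.
Ekwueme vs Quinn: Ekwueme, 13–4.
Ekwueme vs Ferraro: Ferraro wins 10–7.
Quinn vs Ferraro: 4 for Quinn, 13 for Ferraro — Ferraro by 13–4.
Quinn is beaten in every head-to-head and is the Condorcet loser.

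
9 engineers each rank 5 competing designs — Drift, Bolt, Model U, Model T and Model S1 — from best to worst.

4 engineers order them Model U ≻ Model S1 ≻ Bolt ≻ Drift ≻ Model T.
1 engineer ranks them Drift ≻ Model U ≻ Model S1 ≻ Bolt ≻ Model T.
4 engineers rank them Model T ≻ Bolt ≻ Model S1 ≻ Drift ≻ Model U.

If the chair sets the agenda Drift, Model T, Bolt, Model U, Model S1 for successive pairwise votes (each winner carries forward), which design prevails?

Model U

Round 1: Drift vs Model T — 5–4, Drift advances.
Round 2: Drift vs Bolt — 1–8, Bolt advances.
Round 3: Bolt vs Model U — 4–5, Model U advances.
Round 4: Model U vs Model S1 — 5–4, Model U advances.
Model U survives the agenda.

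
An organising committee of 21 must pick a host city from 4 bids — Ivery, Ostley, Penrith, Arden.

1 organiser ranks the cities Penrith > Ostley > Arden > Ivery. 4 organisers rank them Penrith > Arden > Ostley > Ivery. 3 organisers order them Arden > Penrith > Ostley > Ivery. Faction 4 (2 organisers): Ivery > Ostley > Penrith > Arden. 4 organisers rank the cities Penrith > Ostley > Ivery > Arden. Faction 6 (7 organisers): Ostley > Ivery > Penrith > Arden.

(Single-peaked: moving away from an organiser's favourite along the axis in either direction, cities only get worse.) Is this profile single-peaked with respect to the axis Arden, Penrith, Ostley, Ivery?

Axis positions: Arden=1, Penrith=2, Ostley=3, Ivery=4.
Faction 1 (peak Penrith at position 2): ranking walks positions 2-3-1-4, expanding outward from the peak — single-peaked.
Faction 2 (peak Penrith at position 2): ranking walks positions 2-1-3-4, expanding outward from the peak — single-peaked.
Faction 3 (peak Arden at position 1): ranking walks positions 1-2-3-4, expanding outward from the peak — single-peaked.
Faction 4 (peak Ivery at position 4): ranking walks positions 4-3-2-1, expanding outward from the peak — single-peaked.
Faction 5 (peak Penrith at position 2): ranking walks positions 2-3-4-1, expanding outward from the peak — single-peaked.
Faction 6 (peak Ostley at position 3): ranking walks positions 3-4-2-1, expanding outward from the peak — single-peaked.
Every ranking is single-peaked on this axis.

yes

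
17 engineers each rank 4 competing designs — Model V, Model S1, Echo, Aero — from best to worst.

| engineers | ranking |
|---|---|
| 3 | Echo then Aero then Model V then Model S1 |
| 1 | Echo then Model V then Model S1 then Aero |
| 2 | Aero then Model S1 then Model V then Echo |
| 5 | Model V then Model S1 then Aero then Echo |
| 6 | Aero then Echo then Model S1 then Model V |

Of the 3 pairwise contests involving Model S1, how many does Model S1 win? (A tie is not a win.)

Model S1 against each rival (17 engineers):
Model S1 vs Model V: Model V, 9–8.
Model S1–Echo: Echo 10–7.
Model S1 vs Aero: Aero, 11–6.
Model S1 beats no one; loses to Model V, Echo, Aero — 0 pairwise wins.

0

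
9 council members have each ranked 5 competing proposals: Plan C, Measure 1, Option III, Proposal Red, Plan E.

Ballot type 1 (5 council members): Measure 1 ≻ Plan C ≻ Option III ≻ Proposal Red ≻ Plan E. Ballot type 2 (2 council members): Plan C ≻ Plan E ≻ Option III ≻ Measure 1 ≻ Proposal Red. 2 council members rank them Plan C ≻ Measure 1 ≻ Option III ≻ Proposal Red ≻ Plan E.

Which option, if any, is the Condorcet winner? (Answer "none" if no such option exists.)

Pairwise majorities:
Plan C vs Measure 1: Measure 1 wins 5–4.
Plan C vs Option III: Plan C, 9–0.
Plan C–Proposal Red: Plan C 9–0.
Plan C–Plan E: Plan C 9–0.
Measure 1 vs Option III: Measure 1, 7–2.
Measure 1 vs Proposal Red: Measure 1 wins 9–0.
Measure 1 vs Plan E: Measure 1 wins 7–2.
Option III vs Proposal Red: Option III wins 9–0.
Option III vs Plan E: Option III wins 7–2.
Proposal Red vs Plan E: Proposal Red, 7–2.
Only Measure 1 has no losses; Measure 1 is the Condorcet winner.

Measure 1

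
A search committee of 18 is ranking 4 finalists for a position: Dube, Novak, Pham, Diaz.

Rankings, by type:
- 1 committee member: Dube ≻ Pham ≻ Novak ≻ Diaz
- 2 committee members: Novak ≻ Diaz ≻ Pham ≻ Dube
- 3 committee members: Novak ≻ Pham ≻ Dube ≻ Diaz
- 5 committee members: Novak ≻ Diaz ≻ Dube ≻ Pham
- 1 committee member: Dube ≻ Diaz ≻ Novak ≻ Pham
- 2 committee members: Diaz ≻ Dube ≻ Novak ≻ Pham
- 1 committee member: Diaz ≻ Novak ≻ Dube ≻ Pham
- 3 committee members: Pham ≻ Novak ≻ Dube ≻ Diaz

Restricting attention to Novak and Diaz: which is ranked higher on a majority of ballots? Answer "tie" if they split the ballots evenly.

Novak

Ballots ranking Novak above Diaz: 1 + 2 + 3 + 5 + 3 = 14.
Ballots ranking Diaz above Novak: 18 − 14 = 4.
Novak wins the head-to-head 14–4.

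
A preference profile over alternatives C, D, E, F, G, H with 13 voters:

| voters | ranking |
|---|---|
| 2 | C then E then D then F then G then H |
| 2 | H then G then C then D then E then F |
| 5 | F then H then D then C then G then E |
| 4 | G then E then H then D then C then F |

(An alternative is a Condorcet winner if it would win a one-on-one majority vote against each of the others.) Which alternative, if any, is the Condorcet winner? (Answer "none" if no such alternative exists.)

Check each pair by majority over 13 ballots:
C vs D: D, 9–4.
C vs E: C, 9–4.
C–F: C 8–5.
C vs G: C, 7–6.
C vs H: H wins 11–2.
D vs E: D wins 7–6.
D vs F: D, 8–5.
D vs G: D, 7–6.
D–H: H 11–2.
E vs F: E, 8–5.
E–G: G 11–2.
E–H: H 7–6.
F vs G: F wins 7–6.
F vs H: F, 7–6.
G–H: H 7–6.
Each alternative drops at least one matchup (C loses to D; D loses to H; E loses to C; F loses to C; G loses to C; H loses to F); the cycle C > F > H > C rules out a Condorcet winner.

none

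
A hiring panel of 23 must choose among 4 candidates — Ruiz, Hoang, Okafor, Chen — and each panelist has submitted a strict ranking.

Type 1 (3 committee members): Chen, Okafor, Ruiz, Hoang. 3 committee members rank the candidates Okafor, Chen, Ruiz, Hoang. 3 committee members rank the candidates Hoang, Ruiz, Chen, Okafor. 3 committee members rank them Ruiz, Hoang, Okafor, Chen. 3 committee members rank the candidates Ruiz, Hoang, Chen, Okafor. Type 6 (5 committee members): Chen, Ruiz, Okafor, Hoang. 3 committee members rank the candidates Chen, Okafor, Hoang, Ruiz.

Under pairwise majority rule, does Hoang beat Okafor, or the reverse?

Ballots ranking Hoang above Okafor: 3 + 3 + 3 = 9.
Ballots ranking Okafor above Hoang: 23 − 9 = 14.
Okafor wins the head-to-head 14–9.

Okafor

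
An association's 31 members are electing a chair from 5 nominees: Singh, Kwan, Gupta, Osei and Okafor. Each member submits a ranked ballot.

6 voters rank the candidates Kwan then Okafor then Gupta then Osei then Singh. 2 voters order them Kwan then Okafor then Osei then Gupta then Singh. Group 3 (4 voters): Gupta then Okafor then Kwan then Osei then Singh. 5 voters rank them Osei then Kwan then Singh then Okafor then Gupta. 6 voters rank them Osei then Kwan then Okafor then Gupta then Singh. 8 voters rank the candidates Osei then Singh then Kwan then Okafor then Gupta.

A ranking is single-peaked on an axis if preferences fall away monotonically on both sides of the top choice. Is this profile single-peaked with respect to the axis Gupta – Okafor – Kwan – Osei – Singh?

yes

Axis positions: Gupta=1, Okafor=2, Kwan=3, Osei=4, Singh=5.
Group 1 (peak Kwan at position 3): ranking walks positions 3-2-1-4-5, expanding outward from the peak — single-peaked.
Group 2 (peak Kwan at position 3): ranking walks positions 3-2-4-1-5, expanding outward from the peak — single-peaked.
Group 3 (peak Gupta at position 1): ranking walks positions 1-2-3-4-5, expanding outward from the peak — single-peaked.
Group 4 (peak Osei at position 4): ranking walks positions 4-3-5-2-1, expanding outward from the peak — single-peaked.
Group 5 (peak Osei at position 4): ranking walks positions 4-3-2-1-5, expanding outward from the peak — single-peaked.
Group 6 (peak Osei at position 4): ranking walks positions 4-5-3-2-1, expanding outward from the peak — single-peaked.
Every ranking is single-peaked on this axis.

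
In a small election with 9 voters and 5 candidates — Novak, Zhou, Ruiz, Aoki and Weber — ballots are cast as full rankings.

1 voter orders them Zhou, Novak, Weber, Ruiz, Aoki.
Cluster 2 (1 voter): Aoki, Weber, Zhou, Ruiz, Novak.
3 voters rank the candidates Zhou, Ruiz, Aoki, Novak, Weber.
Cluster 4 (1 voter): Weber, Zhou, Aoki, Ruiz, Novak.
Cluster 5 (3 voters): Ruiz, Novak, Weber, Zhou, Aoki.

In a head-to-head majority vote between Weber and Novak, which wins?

Novak

Ballots ranking Weber above Novak: 1 + 1 = 2.
Ballots ranking Novak above Weber: 9 − 2 = 7.
Novak wins the head-to-head 7–2.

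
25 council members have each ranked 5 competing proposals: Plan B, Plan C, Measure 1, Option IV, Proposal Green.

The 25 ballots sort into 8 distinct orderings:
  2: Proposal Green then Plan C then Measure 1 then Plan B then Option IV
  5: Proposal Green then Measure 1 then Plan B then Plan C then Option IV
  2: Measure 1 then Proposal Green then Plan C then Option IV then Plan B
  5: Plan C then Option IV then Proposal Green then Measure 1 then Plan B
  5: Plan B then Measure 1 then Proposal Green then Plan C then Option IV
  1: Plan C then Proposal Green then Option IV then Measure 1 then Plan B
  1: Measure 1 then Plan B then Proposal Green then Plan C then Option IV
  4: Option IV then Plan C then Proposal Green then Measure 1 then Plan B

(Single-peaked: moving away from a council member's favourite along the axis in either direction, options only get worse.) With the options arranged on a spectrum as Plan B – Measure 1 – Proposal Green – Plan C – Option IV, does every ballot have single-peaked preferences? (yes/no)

yes

Axis positions: Plan B=1, Measure 1=2, Proposal Green=3, Plan C=4, Option IV=5.
Group 1 (peak Proposal Green at position 3): ranking walks positions 3-4-2-1-5, expanding outward from the peak — single-peaked.
Group 2 (peak Proposal Green at position 3): ranking walks positions 3-2-1-4-5, expanding outward from the peak — single-peaked.
Group 3 (peak Measure 1 at position 2): ranking walks positions 2-3-4-5-1, expanding outward from the peak — single-peaked.
Group 4 (peak Plan C at position 4): ranking walks positions 4-5-3-2-1, expanding outward from the peak — single-peaked.
Group 5 (peak Plan B at position 1): ranking walks positions 1-2-3-4-5, expanding outward from the peak — single-peaked.
Group 6 (peak Plan C at position 4): ranking walks positions 4-3-5-2-1, expanding outward from the peak — single-peaked.
Group 7 (peak Measure 1 at position 2): ranking walks positions 2-1-3-4-5, expanding outward from the peak — single-peaked.
Group 8 (peak Option IV at position 5): ranking walks positions 5-4-3-2-1, expanding outward from the peak — single-peaked.
Every ranking is single-peaked on this axis.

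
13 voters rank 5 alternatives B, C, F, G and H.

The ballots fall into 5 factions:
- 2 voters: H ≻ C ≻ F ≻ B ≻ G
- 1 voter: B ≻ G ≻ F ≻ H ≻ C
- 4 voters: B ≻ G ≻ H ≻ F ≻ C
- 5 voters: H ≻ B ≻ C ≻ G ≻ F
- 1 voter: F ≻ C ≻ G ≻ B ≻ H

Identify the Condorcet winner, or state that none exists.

Check each pair by majority over 13 ballots:
B vs C: 10 to 3, B.
B vs F: B is ranked higher on 1+4+5 = 10 ballots, F on 3. B wins 10–3.
B vs G: 2+1+4+5 = 12 for B, 1 for G — B by 12–1.
B vs H: 6 to 7, H.
C vs F: C preferred on 2+5 = 7 ballots; C wins 7–6.
C vs G: C preferred on 2+5+1 = 8 ballots; C wins 8–5.
C vs H: C preferred on 1 ballot; H wins 12–1.
F vs G: 3 to 10, G.
F vs H: F is ranked higher on 1+1 = 2 ballots, H on 11. H wins 11–2.
G vs H: G preferred on 1+4+1 = 6 ballots; H wins 7–6.
H wins every pairwise contest, so H is the Condorcet winner.

H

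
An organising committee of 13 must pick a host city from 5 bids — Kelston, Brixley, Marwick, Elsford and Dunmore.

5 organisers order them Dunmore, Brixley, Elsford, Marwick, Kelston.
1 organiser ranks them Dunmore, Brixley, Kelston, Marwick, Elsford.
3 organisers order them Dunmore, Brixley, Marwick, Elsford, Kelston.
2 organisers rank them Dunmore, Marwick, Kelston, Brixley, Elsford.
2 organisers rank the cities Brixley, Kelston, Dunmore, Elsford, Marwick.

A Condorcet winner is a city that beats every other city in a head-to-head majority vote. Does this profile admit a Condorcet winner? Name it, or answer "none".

Dunmore

Head-to-head results (13 organisers):
Kelston vs Brixley: Kelston is ranked higher on 2 ballots, Brixley on 11. Brixley wins 11–2.
Kelston vs Marwick: 1+2 = 3 for Kelston, 10 for Marwick — Marwick by 10–3.
Kelston vs Elsford: 5 to 8, Elsford.
Kelston vs Dunmore: Kelston is ranked higher on 2 ballots, Dunmore on 11. Dunmore wins 11–2.
Brixley vs Marwick: 11 to 2, Brixley.
Brixley vs Elsford: 13 to 0, Brixley.
Brixley vs Dunmore: 2 for Brixley, 11 for Dunmore — Dunmore by 11–2.
Marwick vs Elsford: Marwick preferred on 1+3+2 = 6 ballots; Elsford wins 7–6.
Marwick vs Dunmore: Marwick preferred on 0 ballots; Dunmore wins 13–0.
Elsford vs Dunmore: Elsford preferred on 0 ballots; Dunmore wins 13–0.
Dunmore beats each of Kelston, Brixley, Marwick, Elsford — Dunmore is the Condorcet winner.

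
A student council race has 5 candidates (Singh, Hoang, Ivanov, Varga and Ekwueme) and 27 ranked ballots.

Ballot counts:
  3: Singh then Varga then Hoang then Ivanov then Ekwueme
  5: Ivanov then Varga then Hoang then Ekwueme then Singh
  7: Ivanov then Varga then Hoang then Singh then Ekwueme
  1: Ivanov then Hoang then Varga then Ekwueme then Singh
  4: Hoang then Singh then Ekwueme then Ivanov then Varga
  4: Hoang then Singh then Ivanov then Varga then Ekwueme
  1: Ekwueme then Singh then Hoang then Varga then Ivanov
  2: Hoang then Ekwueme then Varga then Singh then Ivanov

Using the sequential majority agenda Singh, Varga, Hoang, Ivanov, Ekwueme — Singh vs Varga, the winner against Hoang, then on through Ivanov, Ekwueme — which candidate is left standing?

Round 1: Singh vs Varga — 12–15, Varga advances.
Round 2: Varga vs Hoang — 15–12, Varga advances.
Round 3: Varga vs Ivanov — 6–21, Ivanov advances.
Round 4: Ivanov vs Ekwueme — 20–7, Ivanov advances.
Ivanov survives the agenda.

Ivanov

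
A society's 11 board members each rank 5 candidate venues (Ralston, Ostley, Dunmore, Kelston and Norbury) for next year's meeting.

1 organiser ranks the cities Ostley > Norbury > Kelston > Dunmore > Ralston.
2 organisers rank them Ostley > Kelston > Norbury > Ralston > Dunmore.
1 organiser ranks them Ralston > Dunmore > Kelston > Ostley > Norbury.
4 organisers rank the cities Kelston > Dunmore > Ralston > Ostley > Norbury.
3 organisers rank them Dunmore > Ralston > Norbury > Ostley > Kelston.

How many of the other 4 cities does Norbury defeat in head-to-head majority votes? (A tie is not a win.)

0

Norbury against each rival (11 organisers):
Norbury vs Ralston: Norbury is ranked higher on 1+2 = 3 ballots, Ralston on 8. Ralston wins 8–3.
Norbury vs Ostley: Norbury preferred on 3 ballots; Ostley wins 8–3.
Norbury vs Dunmore: Norbury preferred on 1+2 = 3 ballots; Dunmore wins 8–3.
Norbury vs Kelston: Kelston wins 7–4.
Norbury beats no one; loses to Ralston, Ostley, Dunmore, Kelston — 0 pairwise wins.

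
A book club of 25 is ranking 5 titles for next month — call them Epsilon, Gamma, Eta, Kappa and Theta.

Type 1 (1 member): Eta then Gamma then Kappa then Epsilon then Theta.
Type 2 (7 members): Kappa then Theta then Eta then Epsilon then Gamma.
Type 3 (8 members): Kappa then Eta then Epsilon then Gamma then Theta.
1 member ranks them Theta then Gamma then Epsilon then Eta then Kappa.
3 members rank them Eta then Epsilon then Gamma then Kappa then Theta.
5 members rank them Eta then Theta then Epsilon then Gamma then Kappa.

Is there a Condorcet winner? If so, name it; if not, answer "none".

Kappa

Check each pair by majority over 25 ballots:
Epsilon vs Gamma: Epsilon wins 23–2.
Epsilon–Eta: Eta 24–1.
Epsilon vs Kappa: Kappa wins 16–9.
Epsilon vs Theta: Theta wins 13–12.
Gamma–Eta: Eta 24–1.
Gamma vs Kappa: Kappa, 15–10.
Gamma vs Theta: Theta, 13–12.
Eta–Kappa: Kappa 15–10.
Eta–Theta: Eta 17–8.
Kappa vs Theta: Kappa wins 19–6.
Kappa defeats every rival head-to-head and is the Condorcet winner.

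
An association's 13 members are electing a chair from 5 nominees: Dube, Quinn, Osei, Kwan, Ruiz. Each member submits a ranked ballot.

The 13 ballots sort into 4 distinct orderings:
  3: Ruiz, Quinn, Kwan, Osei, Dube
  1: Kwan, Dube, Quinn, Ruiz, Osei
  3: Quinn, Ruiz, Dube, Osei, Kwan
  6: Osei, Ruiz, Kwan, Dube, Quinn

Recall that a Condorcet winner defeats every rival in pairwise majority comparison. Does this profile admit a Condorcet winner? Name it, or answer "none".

Ruiz

Check each pair by majority over 13 ballots:
Dube vs Quinn: Dube, 7–6.
Dube vs Osei: Dube is ranked higher on 1+3 = 4 ballots, Osei on 9. Osei wins 9–4.
Dube–Kwan: Kwan 10–3.
Dube vs Ruiz: Ruiz, 12–1.
Quinn–Osei: Quinn 7–6.
Quinn vs Kwan: Kwan, 7–6.
Quinn vs Ruiz: Quinn preferred on 1+3 = 4 ballots; Ruiz wins 9–4.
Osei vs Kwan: Osei, 9–4.
Osei vs Ruiz: Ruiz wins 7–6.
Kwan vs Ruiz: Ruiz wins 12–1.
Ruiz wins every pairwise contest, so Ruiz is the Condorcet winner.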